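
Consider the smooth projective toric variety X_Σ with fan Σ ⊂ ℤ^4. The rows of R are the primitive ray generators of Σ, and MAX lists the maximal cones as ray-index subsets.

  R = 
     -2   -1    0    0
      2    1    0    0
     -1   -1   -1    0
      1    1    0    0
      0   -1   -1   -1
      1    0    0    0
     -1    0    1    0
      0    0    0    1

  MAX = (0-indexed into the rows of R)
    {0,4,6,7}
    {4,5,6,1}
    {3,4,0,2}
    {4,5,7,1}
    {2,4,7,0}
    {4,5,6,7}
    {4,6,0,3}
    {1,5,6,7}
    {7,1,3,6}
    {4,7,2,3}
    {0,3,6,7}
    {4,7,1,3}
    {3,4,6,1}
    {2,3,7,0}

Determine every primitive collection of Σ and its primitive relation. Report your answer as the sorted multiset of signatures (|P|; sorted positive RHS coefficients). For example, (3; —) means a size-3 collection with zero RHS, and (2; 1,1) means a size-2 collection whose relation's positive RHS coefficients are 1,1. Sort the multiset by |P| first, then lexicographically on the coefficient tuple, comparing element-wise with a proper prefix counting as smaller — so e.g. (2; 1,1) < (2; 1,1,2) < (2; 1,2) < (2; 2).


Σ has 9 primitive collections:

  • {0,1}:  v_{0} + v_{1} = 0  ⟹  sig = (2; —)
  • {2,6}:  v_{2} + v_{6} = v_{0}  ⟹  sig = (2; 1)
  • {3,5}:  v_{3} + v_{5} = v_{1}  ⟹  sig = (2; 1)
  • {2,5}:  v_{2} + v_{5} = v_{4} + v_{7}  ⟹  sig = (2; 1,1)
  • {0,5}:  v_{0} + v_{5} = v_{4} + v_{6} + v_{7}  ⟹  sig = (2; 1,1,1)
  • {1,2}:  v_{1} + v_{2} = v_{3} + v_{4} + v_{7}  ⟹  sig = (2; 1,1,1)
  • {3,4,6,7}:  v_{3} + v_{4} + v_{6} + v_{7} = 0  ⟹  sig = (4; —)
  • {0,3,4,7}:  v_{0} + v_{3} + v_{4} + v_{7} = v_{2}  ⟹  sig = (4; 1)
  • {1,4,6,7}:  v_{1} + v_{4} + v_{6} + v_{7} = v_{5}  ⟹  sig = (4; 1)

Hence PRS(X_Σ) =
    (2; —)
    (2; 1)
    (2; 1)
    (2; 1,1)
    (2; 1,1,1)
    (2; 1,1,1)
    (4; —)
    (4; 1)
    (4; 1)


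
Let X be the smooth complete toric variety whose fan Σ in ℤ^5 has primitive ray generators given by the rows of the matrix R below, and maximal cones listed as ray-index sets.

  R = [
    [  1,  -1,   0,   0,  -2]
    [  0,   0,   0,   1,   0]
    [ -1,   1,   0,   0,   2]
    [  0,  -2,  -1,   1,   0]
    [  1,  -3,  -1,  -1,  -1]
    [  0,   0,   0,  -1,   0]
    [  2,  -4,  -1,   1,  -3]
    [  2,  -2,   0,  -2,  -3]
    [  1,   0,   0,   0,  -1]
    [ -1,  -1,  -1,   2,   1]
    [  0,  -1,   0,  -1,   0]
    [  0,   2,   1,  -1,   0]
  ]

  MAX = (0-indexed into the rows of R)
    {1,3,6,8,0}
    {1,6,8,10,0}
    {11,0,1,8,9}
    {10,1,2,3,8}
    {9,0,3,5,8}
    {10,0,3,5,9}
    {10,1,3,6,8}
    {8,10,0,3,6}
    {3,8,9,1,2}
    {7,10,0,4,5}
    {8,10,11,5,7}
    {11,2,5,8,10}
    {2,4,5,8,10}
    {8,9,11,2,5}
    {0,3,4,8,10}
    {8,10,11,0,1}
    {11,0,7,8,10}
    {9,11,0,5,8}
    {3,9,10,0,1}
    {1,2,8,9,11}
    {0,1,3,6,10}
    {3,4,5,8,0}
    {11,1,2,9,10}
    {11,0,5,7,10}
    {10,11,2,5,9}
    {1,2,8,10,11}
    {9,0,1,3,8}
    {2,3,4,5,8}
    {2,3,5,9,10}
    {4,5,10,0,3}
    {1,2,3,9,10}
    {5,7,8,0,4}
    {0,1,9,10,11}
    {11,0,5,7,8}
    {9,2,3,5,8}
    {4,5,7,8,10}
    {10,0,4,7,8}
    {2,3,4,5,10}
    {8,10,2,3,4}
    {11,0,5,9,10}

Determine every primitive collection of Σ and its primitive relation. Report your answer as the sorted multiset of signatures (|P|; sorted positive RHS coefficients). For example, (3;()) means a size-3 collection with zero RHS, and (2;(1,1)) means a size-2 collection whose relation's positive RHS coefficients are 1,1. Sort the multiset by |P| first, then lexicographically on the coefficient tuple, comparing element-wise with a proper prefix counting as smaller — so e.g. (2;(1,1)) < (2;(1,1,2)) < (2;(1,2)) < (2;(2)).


20 minimal non-faces of Δ(Σ) (on 12 rays):

  P={0,2}:  v_{0} + v_{2} = 0 — sig = (2;())
  P={1,5}:  v_{1} + v_{5} = 0 — sig = (2;())
  P={3,11}:  v_{3} + v_{11} = 0 — sig = (2;())
  P={3,7}:  v_{3} + v_{7} = v_{0} + v_{4} — sig = (2;(1,1))
  P={1,4}:  v_{1} + v_{4} = v_{3} + v_{8} + v_{10} — sig = (2;(1,1,1))
  P={1,7}:  v_{1} + v_{7} = v_{0} + v_{8} + v_{10} — sig = (2;(1,1,1))
  P={2,7}:  v_{2} + v_{7} = v_{5} + v_{8} + v_{10} — sig = (2;(1,1,1))
  P={4,11}:  v_{4} + v_{11} = v_{5} + v_{8} + v_{10} — sig = (2;(1,1,1))
  P={7,9}:  v_{7} + v_{9} = v_{0} + v_{3} + v_{5} — sig = (2;(1,1,1))
  P={2,6}:  v_{2} + v_{6} = v_{1} + v_{3} + v_{8} + v_{10} — sig = (2;(1,1,1,1))
  P={5,6}:  v_{5} + v_{6} = v_{0} + v_{3} + v_{8} + v_{10} — sig = (2;(1,1,1,1))
  P={6,11}:  v_{6} + v_{11} = v_{0} + v_{1} + v_{8} + v_{10} — sig = (2;(1,1,1,1))
  P={6,9}:  v_{6} + v_{9} = v_{0} + v_{1} + 2·v_{3} — sig = (2;(1,1,2))
  P={4,9}:  v_{4} + v_{9} = 2·v_{3} + v_{5} — sig = (2;(1,2))
  P={4,6}:  v_{4} + v_{6} = v_{0} + 2·v_{3} + 2·v_{8} + 2·v_{10} — sig = (2;(1,2,2,2))
  P={6,7}:  v_{6} + v_{7} = 2·v_{0} + v_{3} + 2·v_{8} + 2·v_{10} — sig = (2;(1,2,2,2))
  P={8,9,10}:  v_{8} + v_{9} + v_{10} = v_{3} — sig = (3;(1))
  P={0,5,8,10}:  v_{0} + v_{5} + v_{8} + v_{10} = v_{7} — sig = (4;(1))
  P={3,5,8,10}:  v_{3} + v_{5} + v_{8} + v_{10} = v_{4} — sig = (4;(1))
  P={0,1,3,8,10}:  v_{0} + v_{1} + v_{3} + v_{8} + v_{10} = v_{6} — sig = (5;(1))

Hence PRS(X_Σ) =
    |P|=2: 16 collections, coeffs (), (), (), (1,1), (1,1,1), (1,1,1), (1,1,1), (1,1,1), (1,1,1), (1,1,1,1), (1,1,1,1), (1,1,1,1), (1,1,2), (1,2), (1,2,2,2), (1,2,2,2)
    |P|=3: 1 collection, coeffs (1)
    |P|=4: 2 collections, coeffs (1), (1)
    |P|=5: 1 collection, coeffs (1)


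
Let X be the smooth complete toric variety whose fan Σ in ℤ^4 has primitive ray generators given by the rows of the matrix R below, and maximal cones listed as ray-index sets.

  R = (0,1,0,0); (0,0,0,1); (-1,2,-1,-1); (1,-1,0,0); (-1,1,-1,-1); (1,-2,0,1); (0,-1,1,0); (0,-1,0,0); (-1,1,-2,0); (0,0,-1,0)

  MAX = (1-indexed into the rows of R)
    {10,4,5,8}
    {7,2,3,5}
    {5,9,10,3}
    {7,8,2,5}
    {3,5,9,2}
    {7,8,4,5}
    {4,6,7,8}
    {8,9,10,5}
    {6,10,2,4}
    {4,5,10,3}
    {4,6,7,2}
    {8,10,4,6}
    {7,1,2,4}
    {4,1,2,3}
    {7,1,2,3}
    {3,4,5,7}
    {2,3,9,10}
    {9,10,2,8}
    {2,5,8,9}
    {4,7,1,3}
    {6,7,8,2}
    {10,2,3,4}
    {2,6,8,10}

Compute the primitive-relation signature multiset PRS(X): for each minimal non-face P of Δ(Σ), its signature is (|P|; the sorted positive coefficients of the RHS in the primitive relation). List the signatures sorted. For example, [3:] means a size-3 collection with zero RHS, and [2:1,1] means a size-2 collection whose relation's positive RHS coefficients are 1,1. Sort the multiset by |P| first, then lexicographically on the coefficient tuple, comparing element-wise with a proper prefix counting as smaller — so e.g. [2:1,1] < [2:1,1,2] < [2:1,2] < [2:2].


Σ has 16 primitive collections:

  P = {1,8}:  v_{1} + v_{8} = 0  ⟹  sig = [2:]
  P = {1,5}:  v_{1} + v_{5} = v_{3}  ⟹  sig = [2:1]
  P = {3,6}:  v_{3} + v_{6} = v_{10}  ⟹  sig = [2:1]
  P = {3,8}:  v_{3} + v_{8} = v_{5}  ⟹  sig = [2:1]
  P = {7,10}:  v_{7} + v_{10} = v_{8}  ⟹  sig = [2:1]
  P = {1,6}:  v_{1} + v_{6} = v_{2} + v_{4}  ⟹  sig = [2:1,1]
  P = {5,6}:  v_{5} + v_{6} = v_{8} + v_{10}  ⟹  sig = [2:1,1]
  P = {1,9}:  v_{1} + v_{9} = v_{2} + v_{3} + v_{10}  ⟹  sig = [2:1,1,1]
  P = {1,10}:  v_{1} + v_{10} = v_{2} + v_{3} + v_{4}  ⟹  sig = [2:1,1,1]
  P = {7,9}:  v_{7} + v_{9} = v_{2} + v_{5} + v_{8}  ⟹  sig = [2:1,1,1]
  P = {6,9}:  v_{6} + v_{9} = v_{2} + v_{8} + 2·v_{10}  ⟹  sig = [2:1,1,2]
  P = {4,9}:  v_{4} + v_{9} = 2·v_{10}  ⟹  sig = [2:2]
  P = {2,4,5}:  v_{2} + v_{4} + v_{5} = v_{10}  ⟹  sig = [3:1]
  P = {2,4,8}:  v_{2} + v_{4} + v_{8} = v_{6}  ⟹  sig = [3:1]
  P = {2,5,10}:  v_{2} + v_{5} + v_{10} = v_{9}  ⟹  sig = [3:1]
  P = {2,3,4,7}:  v_{2} + v_{3} + v_{4} + v_{7} = 0  ⟹  sig = [4:]

so the primitive-relation signature multiset is
    [2:]
    [2:1]
    [2:1]
    [2:1]
    [2:1]
    [2:1,1]
    [2:1,1]
    [2:1,1,1]
    [2:1,1,1]
    [2:1,1,1]
    [2:1,1,2]
    [2:2]
    [3:1]
    [3:1]
    [3:1]
    [4:]


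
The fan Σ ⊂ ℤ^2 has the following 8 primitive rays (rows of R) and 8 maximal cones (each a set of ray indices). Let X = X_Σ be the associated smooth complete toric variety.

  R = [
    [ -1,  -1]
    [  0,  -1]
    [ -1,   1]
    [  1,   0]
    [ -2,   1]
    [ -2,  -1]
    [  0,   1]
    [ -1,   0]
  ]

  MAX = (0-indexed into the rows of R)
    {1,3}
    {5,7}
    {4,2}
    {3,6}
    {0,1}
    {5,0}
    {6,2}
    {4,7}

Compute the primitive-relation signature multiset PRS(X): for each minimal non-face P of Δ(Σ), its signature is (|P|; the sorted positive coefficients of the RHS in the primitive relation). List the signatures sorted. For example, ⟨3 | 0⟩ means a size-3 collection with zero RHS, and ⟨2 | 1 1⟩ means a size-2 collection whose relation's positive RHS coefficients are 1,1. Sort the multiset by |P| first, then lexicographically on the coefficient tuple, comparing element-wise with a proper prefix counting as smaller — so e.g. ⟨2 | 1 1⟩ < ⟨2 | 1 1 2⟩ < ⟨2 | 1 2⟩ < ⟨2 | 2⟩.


Σ has 20 primitive collections:

  {1,6}:  v_{1} + v_{6} = 0 ; sig = ⟨2 | 0⟩
  {3,7}:  v_{3} + v_{7} = 0 ; sig = ⟨2 | 0⟩
  {0,3}:  v_{0} + v_{3} = v_{1} ; sig = ⟨2 | 1⟩
  {0,6}:  v_{0} + v_{6} = v_{7} ; sig = ⟨2 | 1⟩
  {0,7}:  v_{0} + v_{7} = v_{5} ; sig = ⟨2 | 1⟩
  {1,2}:  v_{1} + v_{2} = v_{7} ; sig = ⟨2 | 1⟩
  {1,7}:  v_{1} + v_{7} = v_{0} ; sig = ⟨2 | 1⟩
  {2,3}:  v_{2} + v_{3} = v_{6} ; sig = ⟨2 | 1⟩
  {2,7}:  v_{2} + v_{7} = v_{4} ; sig = ⟨2 | 1⟩
  {3,4}:  v_{3} + v_{4} = v_{2} ; sig = ⟨2 | 1⟩
  {3,5}:  v_{3} + v_{5} = v_{0} ; sig = ⟨2 | 1⟩
  {6,7}:  v_{6} + v_{7} = v_{2} ; sig = ⟨2 | 1⟩
  {0,2}:  v_{0} + v_{2} = 2·v_{7} ; sig = ⟨2 | 2⟩
  {1,4}:  v_{1} + v_{4} = 2·v_{7} ; sig = ⟨2 | 2⟩
  {1,5}:  v_{1} + v_{5} = 2·v_{0} ; sig = ⟨2 | 2⟩
  {4,6}:  v_{4} + v_{6} = 2·v_{2} ; sig = ⟨2 | 2⟩
  {5,6}:  v_{5} + v_{6} = 2·v_{7} ; sig = ⟨2 | 2⟩
  {0,4}:  v_{0} + v_{4} = 3·v_{7} ; sig = ⟨2 | 3⟩
  {2,5}:  v_{2} + v_{5} = 3·v_{7} ; sig = ⟨2 | 3⟩
  {4,5}:  v_{4} + v_{5} = 4·v_{7} ; sig = ⟨2 | 4⟩

Signatures (|P|; sorted positive RHS coefficients), sorted:
[⟨2 | 0⟩, ⟨2 | 0⟩, ⟨2 | 1⟩, ⟨2 | 1⟩, ⟨2 | 1⟩, ⟨2 | 1⟩, ⟨2 | 1⟩, ⟨2 | 1⟩, ⟨2 | 1⟩, ⟨2 | 1⟩, ⟨2 | 1⟩, ⟨2 | 1⟩, ⟨2 | 2⟩, ⟨2 | 2⟩, ⟨2 | 2⟩, ⟨2 | 2⟩, ⟨2 | 2⟩, ⟨2 | 3⟩, ⟨2 | 3⟩, ⟨2 | 4⟩]


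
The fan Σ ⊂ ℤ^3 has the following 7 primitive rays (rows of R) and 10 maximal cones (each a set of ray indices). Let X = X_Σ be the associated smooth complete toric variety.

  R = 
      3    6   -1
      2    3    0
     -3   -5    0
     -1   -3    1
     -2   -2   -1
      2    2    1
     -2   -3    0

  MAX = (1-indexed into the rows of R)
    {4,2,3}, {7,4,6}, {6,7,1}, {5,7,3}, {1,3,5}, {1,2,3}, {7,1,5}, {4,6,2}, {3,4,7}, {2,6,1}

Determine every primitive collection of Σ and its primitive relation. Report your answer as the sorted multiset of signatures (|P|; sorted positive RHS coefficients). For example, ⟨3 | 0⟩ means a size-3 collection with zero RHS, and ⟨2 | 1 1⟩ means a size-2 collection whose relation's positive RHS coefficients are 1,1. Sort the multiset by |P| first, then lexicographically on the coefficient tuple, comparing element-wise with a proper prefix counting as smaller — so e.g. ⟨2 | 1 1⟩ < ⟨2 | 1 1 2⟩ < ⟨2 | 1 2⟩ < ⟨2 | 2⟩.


|primitive collections| = 7. Relations:

  P={2,7}:  v_{2} + v_{7} = 0  →  sig = ⟨2 | 0⟩
  P={5,6}:  v_{5} + v_{6} = 0  →  sig = ⟨2 | 0⟩
  P={1,4}:  v_{1} + v_{4} = v_{2}  →  sig = ⟨2 | 1⟩
  P={3,6}:  v_{3} + v_{6} = v_{4}  →  sig = ⟨2 | 1⟩
  P={4,5}:  v_{4} + v_{5} = v_{3}  →  sig = ⟨2 | 1⟩
  P={2,5}:  v_{2} + v_{5} = v_{1} + v_{3}  →  sig = ⟨2 | 1 1⟩
  P={1,3,7}:  v_{1} + v_{3} + v_{7} = v_{5}  →  sig = ⟨3 | 1⟩

Sorted signature multiset PRS(X):
[⟨2 | 0⟩, ⟨2 | 0⟩, ⟨2 | 1⟩, ⟨2 | 1⟩, ⟨2 | 1⟩, ⟨2 | 1 1⟩, ⟨3 | 1⟩]


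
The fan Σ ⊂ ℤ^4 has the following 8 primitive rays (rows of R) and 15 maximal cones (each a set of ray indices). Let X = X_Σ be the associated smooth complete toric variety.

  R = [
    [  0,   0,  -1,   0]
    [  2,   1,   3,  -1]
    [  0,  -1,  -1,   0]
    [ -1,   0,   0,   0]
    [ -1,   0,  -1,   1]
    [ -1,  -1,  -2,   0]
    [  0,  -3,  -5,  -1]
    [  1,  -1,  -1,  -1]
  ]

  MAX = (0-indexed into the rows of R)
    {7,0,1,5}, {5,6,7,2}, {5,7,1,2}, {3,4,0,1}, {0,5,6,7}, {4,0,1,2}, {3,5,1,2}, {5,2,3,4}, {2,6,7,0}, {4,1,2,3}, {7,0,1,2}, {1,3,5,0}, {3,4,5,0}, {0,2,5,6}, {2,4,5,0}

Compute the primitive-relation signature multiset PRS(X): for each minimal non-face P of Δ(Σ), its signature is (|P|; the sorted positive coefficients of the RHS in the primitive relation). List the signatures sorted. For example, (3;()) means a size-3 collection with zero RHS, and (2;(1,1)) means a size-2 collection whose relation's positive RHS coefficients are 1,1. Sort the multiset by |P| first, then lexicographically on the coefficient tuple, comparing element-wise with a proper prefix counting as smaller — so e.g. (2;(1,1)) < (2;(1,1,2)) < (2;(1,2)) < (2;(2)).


Primitive collections (9):

  {4,7}:  v_{4} + v_{7} = v_{0} + v_{2}  ⇒ sig = (2;(1,1))
  {3,6}:  v_{3} + v_{6} = 2·v_{5} + v_{7}  ⇒ sig = (2;(1,2))
  {3,7}:  v_{3} + v_{7} = v_{1} + 2·v_{5}  ⇒ sig = (2;(1,2))
  {4,6}:  v_{4} + v_{6} = 2·v_{0} + 2·v_{2} + v_{5}  ⇒ sig = (2;(1,2,2))
  {1,6}:  v_{1} + v_{6} = 2·v_{7}  ⇒ sig = (2;(2))
  {1,4,5}:  v_{1} + v_{4} + v_{5} = 0  ⇒ sig = (3;())
  {0,2,3}:  v_{0} + v_{2} + v_{3} = v_{5}  ⇒ sig = (3;(1))
  {0,1,2,5}:  v_{0} + v_{1} + v_{2} + v_{5} = v_{7}  ⇒ sig = (4;(1))
  {0,2,5,7}:  v_{0} + v_{2} + v_{5} + v_{7} = v_{6}  ⇒ sig = (4;(1))

Signatures (|P|; sorted positive RHS coefficients), sorted:
[(2;(1,1)), (2;(1,2)), (2;(1,2)), (2;(1,2,2)), (2;(2)), (3;()), (3;(1)), (4;(1)), (4;(1))]


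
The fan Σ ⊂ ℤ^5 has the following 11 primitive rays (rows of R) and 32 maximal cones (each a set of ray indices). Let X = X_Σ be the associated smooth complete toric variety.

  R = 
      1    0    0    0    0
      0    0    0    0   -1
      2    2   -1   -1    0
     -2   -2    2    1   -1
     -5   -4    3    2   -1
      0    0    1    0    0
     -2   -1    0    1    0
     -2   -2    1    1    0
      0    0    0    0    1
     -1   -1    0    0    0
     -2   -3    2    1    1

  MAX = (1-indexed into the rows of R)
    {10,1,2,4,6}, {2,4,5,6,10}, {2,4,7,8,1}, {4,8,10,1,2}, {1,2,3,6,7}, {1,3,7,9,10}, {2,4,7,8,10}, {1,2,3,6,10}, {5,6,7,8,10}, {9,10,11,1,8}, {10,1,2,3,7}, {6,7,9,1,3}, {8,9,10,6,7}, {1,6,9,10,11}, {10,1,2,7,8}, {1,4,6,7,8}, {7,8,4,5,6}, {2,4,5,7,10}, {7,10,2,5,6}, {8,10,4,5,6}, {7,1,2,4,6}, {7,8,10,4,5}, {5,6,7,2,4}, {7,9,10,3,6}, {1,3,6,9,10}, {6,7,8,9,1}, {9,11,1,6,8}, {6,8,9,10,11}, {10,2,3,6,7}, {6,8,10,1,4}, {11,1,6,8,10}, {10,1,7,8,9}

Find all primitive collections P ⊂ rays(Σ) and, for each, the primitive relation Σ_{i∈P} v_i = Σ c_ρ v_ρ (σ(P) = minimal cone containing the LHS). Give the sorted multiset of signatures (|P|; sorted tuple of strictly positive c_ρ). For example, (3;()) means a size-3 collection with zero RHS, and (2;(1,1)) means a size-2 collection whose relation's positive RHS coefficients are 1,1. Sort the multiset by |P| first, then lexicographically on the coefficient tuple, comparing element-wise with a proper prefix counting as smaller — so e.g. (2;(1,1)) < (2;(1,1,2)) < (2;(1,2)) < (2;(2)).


18 collections generate NE(X_Σ); each relation:

  P={2,9}:  v_{2} + v_{9} = 0  ⇒ sig = (2;())
  P={3,8}:  v_{3} + v_{8} = 0  ⇒ sig = (2;())
  P={1,5}:  v_{1} + v_{5} = v_{4} + v_{8}  ⇒ sig = (2;(1,1))
  P={3,4}:  v_{3} + v_{4} = v_{2} + v_{6}  ⇒ sig = (2;(1,1))
  P={4,9}:  v_{4} + v_{9} = v_{6} + v_{8}  ⇒ sig = (2;(1,1))
  P={2,11}:  v_{2} + v_{11} = v_{1} + v_{6} + v_{8} + v_{10}  ⇒ sig = (2;(1,1,1,1))
  P={3,11}:  v_{3} + v_{11} = v_{1} + v_{6} + v_{9} + v_{10}  ⇒ sig = (2;(1,1,1,1))
  P={3,5}:  v_{3} + v_{5} = v_{2} + 2·v_{6} + v_{7} + v_{10}  ⇒ sig = (2;(1,1,1,2))
  P={5,9}:  v_{5} + v_{9} = 2·v_{6} + v_{7} + v_{8} + v_{10}  ⇒ sig = (2;(1,1,1,2))
  P={4,11}:  v_{4} + v_{11} = v_{1} + 2·v_{6} + 2·v_{8} + v_{10}  ⇒ sig = (2;(1,1,2,2))
  P={7,11}:  v_{7} + v_{11} = 2·v_{8} + v_{9}  ⇒ sig = (2;(1,2))
  P={5,11}:  v_{5} + v_{11} = 2·v_{6} + 3·v_{8} + v_{10}  ⇒ sig = (2;(1,2,3))
  P={2,6,8}:  v_{2} + v_{6} + v_{8} = v_{4}  ⇒ sig = (3;(1))
  P={2,5,8}:  v_{2} + v_{5} + v_{8} = 2·v_{4} + v_{7} + v_{10}  ⇒ sig = (3;(1,1,2))
  P={1,6,7,10}:  v_{1} + v_{6} + v_{7} + v_{10} = v_{8}  ⇒ sig = (4;(1))
  P={4,6,7,10}:  v_{4} + v_{6} + v_{7} + v_{10} = v_{5}  ⇒ sig = (4;(1))
  P={1,4,7,10}:  v_{1} + v_{4} + v_{7} + v_{10} = v_{2} + 2·v_{8}  ⇒ sig = (4;(1,2))
  P={1,6,8,9,10}:  v_{1} + v_{6} + v_{8} + v_{9} + v_{10} = v_{11}  ⇒ sig = (5;(1))

Signatures (|P|; sorted positive RHS coefficients), sorted:
{ (2;()) ×2,  (2;(1,1)) ×3,  (2;(1,1,1,1)) ×2,  (2;(1,1,1,2)) ×2,  (2;(1,1,2,2)),  (2;(1,2)),  (2;(1,2,3)),  (3;(1)),  (3;(1,1,2)),  (4;(1)) ×2,  (4;(1,2)),  (5;(1)) }


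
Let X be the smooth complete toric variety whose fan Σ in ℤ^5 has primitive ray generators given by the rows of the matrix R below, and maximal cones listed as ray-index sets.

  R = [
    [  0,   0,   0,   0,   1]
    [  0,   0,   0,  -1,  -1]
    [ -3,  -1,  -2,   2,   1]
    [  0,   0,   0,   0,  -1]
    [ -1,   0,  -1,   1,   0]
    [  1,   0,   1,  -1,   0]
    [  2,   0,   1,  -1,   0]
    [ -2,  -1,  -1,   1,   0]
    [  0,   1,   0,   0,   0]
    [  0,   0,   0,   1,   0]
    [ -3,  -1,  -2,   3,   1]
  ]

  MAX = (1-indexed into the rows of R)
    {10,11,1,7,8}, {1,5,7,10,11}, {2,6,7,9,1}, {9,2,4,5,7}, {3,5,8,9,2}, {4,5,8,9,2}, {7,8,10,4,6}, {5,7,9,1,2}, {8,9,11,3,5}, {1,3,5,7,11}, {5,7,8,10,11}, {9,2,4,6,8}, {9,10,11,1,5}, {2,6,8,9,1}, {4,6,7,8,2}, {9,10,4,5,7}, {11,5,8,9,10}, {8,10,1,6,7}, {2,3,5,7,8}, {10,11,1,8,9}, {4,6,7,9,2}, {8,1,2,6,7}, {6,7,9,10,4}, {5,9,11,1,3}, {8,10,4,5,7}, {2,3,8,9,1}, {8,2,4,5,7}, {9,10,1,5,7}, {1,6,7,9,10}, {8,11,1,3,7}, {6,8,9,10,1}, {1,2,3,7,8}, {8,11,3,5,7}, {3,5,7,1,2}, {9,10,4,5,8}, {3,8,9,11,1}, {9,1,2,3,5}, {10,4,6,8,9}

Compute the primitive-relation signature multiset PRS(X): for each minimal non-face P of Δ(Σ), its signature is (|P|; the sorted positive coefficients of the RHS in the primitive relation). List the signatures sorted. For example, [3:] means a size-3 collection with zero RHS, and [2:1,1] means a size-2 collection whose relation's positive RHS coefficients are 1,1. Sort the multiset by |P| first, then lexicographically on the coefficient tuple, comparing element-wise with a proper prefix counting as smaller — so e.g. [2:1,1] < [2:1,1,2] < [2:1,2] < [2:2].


|primitive collections| = 13. Relations:

  P={1,4}:  v_{1} + v_{4} = 0  ⟹  sig = [2:]
  P={5,6}:  v_{5} + v_{6} = 0  ⟹  sig = [2:]
  P={2,10}:  v_{2} + v_{10} = v_{4}  ⟹  sig = [2:1]
  P={3,10}:  v_{3} + v_{10} = v_{11}  ⟹  sig = [2:1]
  P={2,11}:  v_{2} + v_{11} = v_{5} + v_{8}  ⟹  sig = [2:1,1]
  P={3,4}:  v_{3} + v_{4} = v_{5} + v_{8}  ⟹  sig = [2:1,1]
  P={3,6}:  v_{3} + v_{6} = v_{1} + v_{8}  ⟹  sig = [2:1,1]
  P={4,11}:  v_{4} + v_{11} = v_{5} + v_{8} + v_{10}  ⟹  sig = [2:1,1,1]
  P={6,11}:  v_{6} + v_{11} = v_{1} + v_{8} + v_{10}  ⟹  sig = [2:1,1,1]
  P={7,8,9}:  v_{7} + v_{8} + v_{9} = 0  ⟹  sig = [3:]
  P={1,5,8}:  v_{1} + v_{5} + v_{8} = v_{3}  ⟹  sig = [3:1]
  P={3,7,9}:  v_{3} + v_{7} + v_{9} = v_{1} + v_{5}  ⟹  sig = [3:1,1]
  P={7,9,11}:  v_{7} + v_{9} + v_{11} = v_{1} + v_{5} + v_{10}  ⟹  sig = [3:1,1,1]

so the primitive-relation signature multiset is
{ [2:] ×2,  [2:1] ×2,  [2:1,1] ×3,  [2:1,1,1] ×2,  [3:],  [3:1],  [3:1,1],  [3:1,1,1] }


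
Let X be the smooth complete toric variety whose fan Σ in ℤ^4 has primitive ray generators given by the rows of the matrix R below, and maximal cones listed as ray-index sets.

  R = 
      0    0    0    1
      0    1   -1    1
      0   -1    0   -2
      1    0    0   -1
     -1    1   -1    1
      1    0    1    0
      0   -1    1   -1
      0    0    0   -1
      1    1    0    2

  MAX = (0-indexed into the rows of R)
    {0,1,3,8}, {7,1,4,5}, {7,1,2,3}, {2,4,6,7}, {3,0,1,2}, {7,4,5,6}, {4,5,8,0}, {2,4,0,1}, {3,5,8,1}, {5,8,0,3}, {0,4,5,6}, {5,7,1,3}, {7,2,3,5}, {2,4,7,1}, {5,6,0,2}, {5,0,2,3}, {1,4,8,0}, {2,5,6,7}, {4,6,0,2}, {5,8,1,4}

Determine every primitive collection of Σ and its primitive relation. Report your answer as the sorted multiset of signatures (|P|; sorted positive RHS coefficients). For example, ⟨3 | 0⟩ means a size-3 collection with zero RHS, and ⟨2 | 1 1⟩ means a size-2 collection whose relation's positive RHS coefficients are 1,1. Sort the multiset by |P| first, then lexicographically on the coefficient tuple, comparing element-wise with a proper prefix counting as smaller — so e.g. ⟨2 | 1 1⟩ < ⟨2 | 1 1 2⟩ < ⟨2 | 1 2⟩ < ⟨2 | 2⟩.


Σ has 10 primitive collections:

  P = {0,7}:  v_{0} + v_{7} = 0 ; sig = ⟨2 | 0⟩
  P = {1,6}:  v_{1} + v_{6} = 0 ; sig = ⟨2 | 0⟩
  P = {2,8}:  v_{2} + v_{8} = v_{0} + v_{3} ; sig = ⟨2 | 1 1⟩
  P = {3,4}:  v_{3} + v_{4} = v_{1} + v_{7} ; sig = ⟨2 | 1 1⟩
  P = {3,6}:  v_{3} + v_{6} = v_{2} + v_{5} ; sig = ⟨2 | 1 1⟩
  P = {6,8}:  v_{6} + v_{8} = v_{0} + v_{5} ; sig = ⟨2 | 1 1⟩
  P = {7,8}:  v_{7} + v_{8} = v_{1} + v_{5} ; sig = ⟨2 | 1 1⟩
  P = {0,1,5}:  v_{0} + v_{1} + v_{5} = v_{8} ; sig = ⟨3 | 1⟩
  P = {1,2,5}:  v_{1} + v_{2} + v_{5} = v_{3} ; sig = ⟨3 | 1⟩
  P = {2,4,5}:  v_{2} + v_{4} + v_{5} = v_{7} ; sig = ⟨3 | 1⟩

Sorted signature multiset PRS(X):
    ⟨2 | 0⟩
    ⟨2 | 0⟩
    ⟨2 | 1 1⟩
    ⟨2 | 1 1⟩
    ⟨2 | 1 1⟩
    ⟨2 | 1 1⟩
    ⟨2 | 1 1⟩
    ⟨3 | 1⟩
    ⟨3 | 1⟩
    ⟨3 | 1⟩


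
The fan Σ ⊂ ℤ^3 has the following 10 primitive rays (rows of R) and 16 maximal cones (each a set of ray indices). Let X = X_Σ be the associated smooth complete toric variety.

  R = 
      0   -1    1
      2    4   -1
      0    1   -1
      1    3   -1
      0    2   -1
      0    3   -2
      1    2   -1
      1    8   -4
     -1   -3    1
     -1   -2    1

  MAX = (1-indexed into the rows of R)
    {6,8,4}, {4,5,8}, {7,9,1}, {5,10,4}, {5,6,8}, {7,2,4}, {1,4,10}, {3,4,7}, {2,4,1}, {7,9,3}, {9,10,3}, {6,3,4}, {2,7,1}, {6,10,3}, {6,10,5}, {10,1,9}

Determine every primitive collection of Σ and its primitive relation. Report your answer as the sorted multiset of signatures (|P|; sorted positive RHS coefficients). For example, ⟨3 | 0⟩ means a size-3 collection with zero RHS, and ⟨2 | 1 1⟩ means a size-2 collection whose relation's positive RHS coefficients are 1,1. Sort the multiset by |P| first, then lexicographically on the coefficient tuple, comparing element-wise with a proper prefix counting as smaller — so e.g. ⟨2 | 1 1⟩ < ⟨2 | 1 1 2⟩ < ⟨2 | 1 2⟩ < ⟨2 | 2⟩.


Minimal non-faces — 25 found among 10 rays, 16 max cones:

  {1,3}:  v_{1} + v_{3} = 0  ⟹  sig = ⟨2 | 0⟩
  {4,9}:  v_{4} + v_{9} = 0  ⟹  sig = ⟨2 | 0⟩
  {7,10}:  v_{7} + v_{10} = 0  ⟹  sig = ⟨2 | 0⟩
  {1,6}:  v_{1} + v_{6} = v_{5}  ⟹  sig = ⟨2 | 1⟩
  {3,5}:  v_{3} + v_{5} = v_{6}  ⟹  sig = ⟨2 | 1⟩
  {1,5}:  v_{1} + v_{5} = v_{4} + v_{10}  ⟹  sig = ⟨2 | 1 1⟩
  {2,3}:  v_{2} + v_{3} = v_{4} + v_{7}  ⟹  sig = ⟨2 | 1 1⟩
  {2,9}:  v_{2} + v_{9} = v_{1} + v_{7}  ⟹  sig = ⟨2 | 1 1⟩
  {2,10}:  v_{2} + v_{10} = v_{1} + v_{4}  ⟹  sig = ⟨2 | 1 1⟩
  {5,7}:  v_{5} + v_{7} = v_{3} + v_{4}  ⟹  sig = ⟨2 | 1 1⟩
  {5,9}:  v_{5} + v_{9} = v_{3} + v_{10}  ⟹  sig = ⟨2 | 1 1⟩
  {8,9}:  v_{8} + v_{9} = v_{5} + v_{6}  ⟹  sig = ⟨2 | 1 1⟩
  {7,8}:  v_{7} + v_{8} = v_{3} + 2·v_{4} + v_{6}  ⟹  sig = ⟨2 | 1 1 2⟩
  {1,8}:  v_{1} + v_{8} = v_{4} + 2·v_{5}  ⟹  sig = ⟨2 | 1 2⟩
  {2,6}:  v_{2} + v_{6} = v_{3} + 2·v_{4}  ⟹  sig = ⟨2 | 1 2⟩
  {3,8}:  v_{3} + v_{8} = v_{4} + 2·v_{6}  ⟹  sig = ⟨2 | 1 2⟩
  {6,7}:  v_{6} + v_{7} = 2·v_{3} + v_{4}  ⟹  sig = ⟨2 | 1 2⟩
  {6,9}:  v_{6} + v_{9} = 2·v_{3} + v_{10}  ⟹  sig = ⟨2 | 1 2⟩
  {2,8}:  v_{2} + v_{8} = 3·v_{4} + v_{6}  ⟹  sig = ⟨2 | 1 3⟩
  {2,5}:  v_{2} + v_{5} = 2·v_{4}  ⟹  sig = ⟨2 | 2⟩
  {8,10}:  v_{8} + v_{10} = 3·v_{5}  ⟹  sig = ⟨2 | 3⟩
  {1,4,7}:  v_{1} + v_{4} + v_{7} = v_{2}  ⟹  sig = ⟨3 | 1⟩
  {3,4,10}:  v_{3} + v_{4} + v_{10} = v_{5}  ⟹  sig = ⟨3 | 1⟩
  {4,5,6}:  v_{4} + v_{5} + v_{6} = v_{8}  ⟹  sig = ⟨3 | 1⟩
  {4,6,10}:  v_{4} + v_{6} + v_{10} = 2·v_{5}  ⟹  sig = ⟨3 | 2⟩

Hence PRS(X_Σ) =
[⟨2 | 0⟩, ⟨2 | 0⟩, ⟨2 | 0⟩, ⟨2 | 1⟩, ⟨2 | 1⟩, ⟨2 | 1 1⟩, ⟨2 | 1 1⟩, ⟨2 | 1 1⟩, ⟨2 | 1 1⟩, ⟨2 | 1 1⟩, ⟨2 | 1 1⟩, ⟨2 | 1 1⟩, ⟨2 | 1 1 2⟩, ⟨2 | 1 2⟩, ⟨2 | 1 2⟩, ⟨2 | 1 2⟩, ⟨2 | 1 2⟩, ⟨2 | 1 2⟩, ⟨2 | 1 3⟩, ⟨2 | 2⟩, ⟨2 | 3⟩, ⟨3 | 1⟩, ⟨3 | 1⟩, ⟨3 | 1⟩, ⟨3 | 2⟩]


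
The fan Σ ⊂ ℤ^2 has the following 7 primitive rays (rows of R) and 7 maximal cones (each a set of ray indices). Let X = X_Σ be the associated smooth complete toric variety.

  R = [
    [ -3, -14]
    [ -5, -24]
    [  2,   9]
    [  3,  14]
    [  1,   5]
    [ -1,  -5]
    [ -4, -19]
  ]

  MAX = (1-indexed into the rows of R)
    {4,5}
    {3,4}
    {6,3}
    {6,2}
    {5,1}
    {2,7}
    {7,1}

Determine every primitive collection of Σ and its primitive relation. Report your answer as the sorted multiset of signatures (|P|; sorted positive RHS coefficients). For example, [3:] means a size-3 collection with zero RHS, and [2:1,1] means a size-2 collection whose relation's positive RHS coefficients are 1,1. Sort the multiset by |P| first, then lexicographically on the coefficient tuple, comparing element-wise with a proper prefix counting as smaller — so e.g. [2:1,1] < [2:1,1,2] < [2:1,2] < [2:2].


Σ has 14 primitive collections:

  • {1,4}:  v_{1} + v_{4} = 0  ⟹  sig = [2:]
  • {5,6}:  v_{5} + v_{6} = 0  ⟹  sig = [2:]
  • {1,3}:  v_{1} + v_{3} = v_{6}  ⟹  sig = [2:1]
  • {1,6}:  v_{1} + v_{6} = v_{7}  ⟹  sig = [2:1]
  • {2,5}:  v_{2} + v_{5} = v_{7}  ⟹  sig = [2:1]
  • {3,5}:  v_{3} + v_{5} = v_{4}  ⟹  sig = [2:1]
  • {4,6}:  v_{4} + v_{6} = v_{3}  ⟹  sig = [2:1]
  • {4,7}:  v_{4} + v_{7} = v_{6}  ⟹  sig = [2:1]
  • {5,7}:  v_{5} + v_{7} = v_{1}  ⟹  sig = [2:1]
  • {6,7}:  v_{6} + v_{7} = v_{2}  ⟹  sig = [2:1]
  • {1,2}:  v_{1} + v_{2} = 2·v_{7}  ⟹  sig = [2:2]
  • {2,4}:  v_{2} + v_{4} = 2·v_{6}  ⟹  sig = [2:2]
  • {3,7}:  v_{3} + v_{7} = 2·v_{6}  ⟹  sig = [2:2]
  • {2,3}:  v_{2} + v_{3} = 3·v_{6}  ⟹  sig = [2:3]

so the primitive-relation signature multiset is
    |P|=2: 14 collections, coeffs (), (), (1), (1), (1), (1), (1), (1), (1), (1), (2), (2), (2), (3)


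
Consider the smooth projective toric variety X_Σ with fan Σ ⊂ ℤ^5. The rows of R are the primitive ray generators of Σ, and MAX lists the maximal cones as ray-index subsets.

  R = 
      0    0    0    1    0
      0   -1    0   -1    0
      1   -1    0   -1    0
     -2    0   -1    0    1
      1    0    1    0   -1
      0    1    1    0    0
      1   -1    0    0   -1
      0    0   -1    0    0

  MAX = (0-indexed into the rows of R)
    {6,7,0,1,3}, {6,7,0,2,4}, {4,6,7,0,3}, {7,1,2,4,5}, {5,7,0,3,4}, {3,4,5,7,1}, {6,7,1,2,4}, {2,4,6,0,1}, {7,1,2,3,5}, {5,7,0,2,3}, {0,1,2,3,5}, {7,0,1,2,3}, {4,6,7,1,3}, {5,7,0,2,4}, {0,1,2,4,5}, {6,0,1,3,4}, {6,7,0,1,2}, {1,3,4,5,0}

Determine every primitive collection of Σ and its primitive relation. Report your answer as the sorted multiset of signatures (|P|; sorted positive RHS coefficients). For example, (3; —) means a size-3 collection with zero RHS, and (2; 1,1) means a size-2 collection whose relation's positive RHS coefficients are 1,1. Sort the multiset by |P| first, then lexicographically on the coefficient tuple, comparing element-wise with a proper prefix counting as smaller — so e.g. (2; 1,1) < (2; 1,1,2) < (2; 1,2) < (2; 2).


Δ(Σ) — 8 vertices, 5 min non-faces:

  P = {5,6}:  v_{5} + v_{6} = v_{4}  so sig = (2; 1)
  P = {2,3,4}:  v_{2} + v_{3} + v_{4} = v_{1}  so sig = (3; 1)
  P = {2,3,6}:  v_{2} + v_{3} + v_{6} = v_{0} + 2·v_{1} + v_{7}  so sig = (3; 1,1,2)
  P = {0,1,5,7}:  v_{0} + v_{1} + v_{5} + v_{7} = 0  so sig = (4; —)
  P = {0,1,4,7}:  v_{0} + v_{1} + v_{4} + v_{7} = v_{6}  so sig = (4; 1)

Signatures (|P|; sorted positive RHS coefficients), sorted:
{ (2; 1),  (3; 1),  (3; 1,1,2),  (4; —),  (4; 1) }


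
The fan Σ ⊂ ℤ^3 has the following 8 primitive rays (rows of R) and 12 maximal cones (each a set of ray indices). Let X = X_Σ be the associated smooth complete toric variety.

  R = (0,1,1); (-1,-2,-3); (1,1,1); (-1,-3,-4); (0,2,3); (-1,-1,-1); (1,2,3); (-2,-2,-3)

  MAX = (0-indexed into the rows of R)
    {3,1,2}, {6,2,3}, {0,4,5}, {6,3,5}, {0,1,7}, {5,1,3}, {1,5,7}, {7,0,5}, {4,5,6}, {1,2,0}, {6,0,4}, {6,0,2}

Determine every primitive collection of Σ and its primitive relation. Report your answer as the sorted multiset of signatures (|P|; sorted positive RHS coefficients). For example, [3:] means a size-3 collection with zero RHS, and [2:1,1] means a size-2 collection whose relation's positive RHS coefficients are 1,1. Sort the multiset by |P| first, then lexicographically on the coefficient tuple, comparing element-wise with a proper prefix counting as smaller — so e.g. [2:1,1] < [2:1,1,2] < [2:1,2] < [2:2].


|primitive collections| = 12. Relations:

  • {1,6}:  v_{1} + v_{6} = 0  so sig = [2:]
  • {2,5}:  v_{2} + v_{5} = 0  so sig = [2:]
  • {0,3}:  v_{0} + v_{3} = v_{1}  so sig = [2:1]
  • {3,4}:  v_{3} + v_{4} = v_{5}  so sig = [2:1]
  • {1,4}:  v_{1} + v_{4} = v_{0} + v_{5}  so sig = [2:1,1]
  • {2,4}:  v_{2} + v_{4} = v_{0} + v_{6}  so sig = [2:1,1]
  • {2,7}:  v_{2} + v_{7} = v_{0} + v_{1}  so sig = [2:1,1]
  • {6,7}:  v_{6} + v_{7} = v_{0} + v_{5}  so sig = [2:1,1]
  • {3,7}:  v_{3} + v_{7} = 2·v_{1} + v_{5}  so sig = [2:1,2]
  • {4,7}:  v_{4} + v_{7} = 2·v_{0} + 2·v_{5}  so sig = [2:2,2]
  • {0,1,5}:  v_{0} + v_{1} + v_{5} = v_{7}  so sig = [3:1]
  • {0,5,6}:  v_{0} + v_{5} + v_{6} = v_{4}  so sig = [3:1]

Sorted signature multiset PRS(X):
    [2:]
    [2:]
    [2:1]
    [2:1]
    [2:1,1]
    [2:1,1]
    [2:1,1]
    [2:1,1]
    [2:1,2]
    [2:2,2]
    [3:1]
    [3:1]


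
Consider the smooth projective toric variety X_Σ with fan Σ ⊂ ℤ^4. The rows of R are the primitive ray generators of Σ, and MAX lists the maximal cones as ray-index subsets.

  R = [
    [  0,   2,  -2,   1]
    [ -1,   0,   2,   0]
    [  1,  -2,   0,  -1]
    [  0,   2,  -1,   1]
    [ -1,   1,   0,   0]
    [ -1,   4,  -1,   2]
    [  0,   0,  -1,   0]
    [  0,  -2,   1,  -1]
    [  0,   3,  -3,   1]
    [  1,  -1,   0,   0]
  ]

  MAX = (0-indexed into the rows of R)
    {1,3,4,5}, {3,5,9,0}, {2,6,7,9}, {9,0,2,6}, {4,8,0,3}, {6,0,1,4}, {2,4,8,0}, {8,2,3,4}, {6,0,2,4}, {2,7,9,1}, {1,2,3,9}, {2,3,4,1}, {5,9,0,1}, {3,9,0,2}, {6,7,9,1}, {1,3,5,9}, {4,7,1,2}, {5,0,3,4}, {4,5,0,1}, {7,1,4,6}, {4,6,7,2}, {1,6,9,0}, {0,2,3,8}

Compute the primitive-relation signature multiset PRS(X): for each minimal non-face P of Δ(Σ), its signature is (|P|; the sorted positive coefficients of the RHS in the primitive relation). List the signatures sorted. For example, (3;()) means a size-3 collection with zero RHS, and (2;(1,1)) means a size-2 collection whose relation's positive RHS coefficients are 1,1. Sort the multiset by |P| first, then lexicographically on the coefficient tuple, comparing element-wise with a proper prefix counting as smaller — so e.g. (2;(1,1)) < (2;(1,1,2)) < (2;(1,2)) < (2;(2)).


Δ(Σ) — 10 vertices, 16 min non-faces:

  • {3,7}:  v_{3} + v_{7} = 0  →  sig = (2;())
  • {4,9}:  v_{4} + v_{9} = 0  →  sig = (2;())
  • {0,7}:  v_{0} + v_{7} = v_{6}  →  sig = (2;(1))
  • {2,5}:  v_{2} + v_{5} = v_{3}  →  sig = (2;(1))
  • {3,6}:  v_{3} + v_{6} = v_{0}  →  sig = (2;(1))
  • {1,8}:  v_{1} + v_{8} = v_{3} + v_{4}  →  sig = (2;(1,1))
  • {5,7}:  v_{5} + v_{7} = v_{0} + v_{1}  →  sig = (2;(1,1))
  • {7,8}:  v_{7} + v_{8} = v_{0} + v_{2} + v_{4}  →  sig = (2;(1,1,1))
  • {8,9}:  v_{8} + v_{9} = v_{0} + v_{2} + v_{3}  →  sig = (2;(1,1,1))
  • {5,8}:  v_{5} + v_{8} = v_{0} + 2·v_{3} + v_{4}  →  sig = (2;(1,1,2))
  • {6,8}:  v_{6} + v_{8} = 2·v_{0} + v_{2} + v_{4}  →  sig = (2;(1,1,2))
  • {5,6}:  v_{5} + v_{6} = 2·v_{0} + v_{1}  →  sig = (2;(1,2))
  • {0,1,2}:  v_{0} + v_{1} + v_{2} = 0  →  sig = (3;())
  • {0,1,3}:  v_{0} + v_{1} + v_{3} = v_{5}  →  sig = (3;(1))
  • {1,2,6}:  v_{1} + v_{2} + v_{6} = v_{7}  →  sig = (3;(1))
  • {0,2,3,4}:  v_{0} + v_{2} + v_{3} + v_{4} = v_{8}  →  sig = (4;(1))

Hence PRS(X_Σ) =
    (2;())
    (2;())
    (2;(1))
    (2;(1))
    (2;(1))
    (2;(1,1))
    (2;(1,1))
    (2;(1,1,1))
    (2;(1,1,1))
    (2;(1,1,2))
    (2;(1,1,2))
    (2;(1,2))
    (3;())
    (3;(1))
    (3;(1))
    (4;(1))


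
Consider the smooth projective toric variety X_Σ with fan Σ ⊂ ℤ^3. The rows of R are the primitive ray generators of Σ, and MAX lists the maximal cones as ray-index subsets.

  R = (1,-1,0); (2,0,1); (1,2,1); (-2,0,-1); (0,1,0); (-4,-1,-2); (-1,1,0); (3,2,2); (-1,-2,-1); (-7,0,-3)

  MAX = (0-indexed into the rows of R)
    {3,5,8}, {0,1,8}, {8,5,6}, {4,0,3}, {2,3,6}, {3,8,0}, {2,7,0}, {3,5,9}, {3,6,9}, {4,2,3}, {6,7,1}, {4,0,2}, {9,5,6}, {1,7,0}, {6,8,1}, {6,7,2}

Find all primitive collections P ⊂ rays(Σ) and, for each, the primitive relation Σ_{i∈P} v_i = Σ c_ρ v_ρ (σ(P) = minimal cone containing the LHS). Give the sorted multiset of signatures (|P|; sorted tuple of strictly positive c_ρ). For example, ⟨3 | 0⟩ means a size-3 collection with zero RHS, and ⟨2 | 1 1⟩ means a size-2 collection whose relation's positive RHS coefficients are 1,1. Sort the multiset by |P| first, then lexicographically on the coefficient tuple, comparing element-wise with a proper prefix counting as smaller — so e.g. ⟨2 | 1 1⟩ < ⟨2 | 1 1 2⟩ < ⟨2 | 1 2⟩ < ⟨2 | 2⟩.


Σ has 24 primitive collections:

  {0,6}:  v_{0} + v_{6} = 0  ⟹  sig = ⟨2 | 0⟩
  {1,3}:  v_{1} + v_{3} = 0  ⟹  sig = ⟨2 | 0⟩
  {2,8}:  v_{2} + v_{8} = 0  ⟹  sig = ⟨2 | 0⟩
  {1,2}:  v_{1} + v_{2} = v_{7}  ⟹  sig = ⟨2 | 1⟩
  {3,7}:  v_{3} + v_{7} = v_{2}  ⟹  sig = ⟨2 | 1⟩
  {5,7}:  v_{5} + v_{7} = v_{6}  ⟹  sig = ⟨2 | 1⟩
  {7,8}:  v_{7} + v_{8} = v_{1}  ⟹  sig = ⟨2 | 1⟩
  {0,5}:  v_{0} + v_{5} = v_{3} + v_{8}  ⟹  sig = ⟨2 | 1 1⟩
  {0,9}:  v_{0} + v_{9} = v_{3} + v_{5}  ⟹  sig = ⟨2 | 1 1⟩
  {1,4}:  v_{1} + v_{4} = v_{0} + v_{2}  ⟹  sig = ⟨2 | 1 1⟩
  {1,5}:  v_{1} + v_{5} = v_{6} + v_{8}  ⟹  sig = ⟨2 | 1 1⟩
  {1,9}:  v_{1} + v_{9} = v_{5} + v_{6}  ⟹  sig = ⟨2 | 1 1⟩
  {2,5}:  v_{2} + v_{5} = v_{3} + v_{6}  ⟹  sig = ⟨2 | 1 1⟩
  {4,6}:  v_{4} + v_{6} = v_{2} + v_{3}  ⟹  sig = ⟨2 | 1 1⟩
  {4,8}:  v_{4} + v_{8} = v_{0} + v_{3}  ⟹  sig = ⟨2 | 1 1⟩
  {4,7}:  v_{4} + v_{7} = v_{0} + 2·v_{2}  ⟹  sig = ⟨2 | 1 2⟩
  {7,9}:  v_{7} + v_{9} = v_{3} + 2·v_{6}  ⟹  sig = ⟨2 | 1 2⟩
  {4,9}:  v_{4} + v_{9} = 3·v_{3} + v_{6}  ⟹  sig = ⟨2 | 1 3⟩
  {4,5}:  v_{4} + v_{5} = 2·v_{3}  ⟹  sig = ⟨2 | 2⟩
  {8,9}:  v_{8} + v_{9} = 2·v_{5}  ⟹  sig = ⟨2 | 2⟩
  {2,9}:  v_{2} + v_{9} = 2·v_{3} + 2·v_{6}  ⟹  sig = ⟨2 | 2 2⟩
  {0,2,3}:  v_{0} + v_{2} + v_{3} = v_{4}  ⟹  sig = ⟨3 | 1⟩
  {3,5,6}:  v_{3} + v_{5} + v_{6} = v_{9}  ⟹  sig = ⟨3 | 1⟩
  {3,6,8}:  v_{3} + v_{6} + v_{8} = v_{5}  ⟹  sig = ⟨3 | 1⟩

so the primitive-relation signature multiset is
    ⟨2 | 0⟩
    ⟨2 | 0⟩
    ⟨2 | 0⟩
    ⟨2 | 1⟩
    ⟨2 | 1⟩
    ⟨2 | 1⟩
    ⟨2 | 1⟩
    ⟨2 | 1 1⟩
    ⟨2 | 1 1⟩
    ⟨2 | 1 1⟩
    ⟨2 | 1 1⟩
    ⟨2 | 1 1⟩
    ⟨2 | 1 1⟩
    ⟨2 | 1 1⟩
    ⟨2 | 1 1⟩
    ⟨2 | 1 2⟩
    ⟨2 | 1 2⟩
    ⟨2 | 1 3⟩
    ⟨2 | 2⟩
    ⟨2 | 2⟩
    ⟨2 | 2 2⟩
    ⟨3 | 1⟩
    ⟨3 | 1⟩
    ⟨3 | 1⟩


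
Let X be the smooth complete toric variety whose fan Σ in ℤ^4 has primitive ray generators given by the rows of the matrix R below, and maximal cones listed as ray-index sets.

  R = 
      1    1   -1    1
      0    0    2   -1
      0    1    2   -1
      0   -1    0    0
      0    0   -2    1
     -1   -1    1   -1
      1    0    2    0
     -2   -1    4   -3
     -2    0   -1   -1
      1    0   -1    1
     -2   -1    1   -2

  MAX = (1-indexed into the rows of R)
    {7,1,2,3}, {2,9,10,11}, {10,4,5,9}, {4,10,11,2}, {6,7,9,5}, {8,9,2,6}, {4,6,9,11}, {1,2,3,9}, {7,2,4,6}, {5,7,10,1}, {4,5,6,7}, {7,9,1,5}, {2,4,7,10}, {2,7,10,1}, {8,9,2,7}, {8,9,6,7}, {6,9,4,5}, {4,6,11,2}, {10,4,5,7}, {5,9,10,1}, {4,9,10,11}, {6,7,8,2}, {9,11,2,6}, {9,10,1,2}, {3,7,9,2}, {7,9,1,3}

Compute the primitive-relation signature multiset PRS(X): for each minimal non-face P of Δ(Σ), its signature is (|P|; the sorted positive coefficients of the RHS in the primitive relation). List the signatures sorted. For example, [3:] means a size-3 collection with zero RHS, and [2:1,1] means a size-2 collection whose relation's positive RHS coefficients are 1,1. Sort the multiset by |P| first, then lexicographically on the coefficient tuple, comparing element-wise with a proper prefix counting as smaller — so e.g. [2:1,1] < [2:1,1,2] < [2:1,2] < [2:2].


|primitive collections| = 23. Relations:

  P={1,6}:  v_{1} + v_{6} = 0  →  sig = [2:]
  P={2,5}:  v_{2} + v_{5} = 0  →  sig = [2:]
  P={1,4}:  v_{1} + v_{4} = v_{10}  →  sig = [2:1]
  P={3,4}:  v_{3} + v_{4} = v_{2}  →  sig = [2:1]
  P={6,10}:  v_{6} + v_{10} = v_{4}  →  sig = [2:1]
  P={3,10}:  v_{3} + v_{10} = v_{1} + v_{2}  →  sig = [2:1,1]
  P={5,11}:  v_{5} + v_{11} = v_{4} + v_{9}  →  sig = [2:1,1]
  P={7,11}:  v_{7} + v_{11} = v_{2} + v_{6}  →  sig = [2:1,1]
  P={8,10}:  v_{8} + v_{10} = v_{2} + v_{6}  →  sig = [2:1,1]
  P={1,8}:  v_{1} + v_{8} = v_{2} + v_{7} + v_{9}  →  sig = [2:1,1,1]
  P={1,11}:  v_{1} + v_{11} = v_{2} + v_{9} + v_{10}  →  sig = [2:1,1,1]
  P={3,5}:  v_{3} + v_{5} = v_{1} + v_{7} + v_{9}  →  sig = [2:1,1,1]
  P={3,6}:  v_{3} + v_{6} = v_{2} + v_{7} + v_{9}  →  sig = [2:1,1,1]
  P={5,8}:  v_{5} + v_{8} = v_{6} + v_{7} + v_{9}  →  sig = [2:1,1,1]
  P={3,11}:  v_{3} + v_{11} = 2·v_{2} + v_{9}  →  sig = [2:1,2]
  P={4,8}:  v_{4} + v_{8} = v_{2} + 2·v_{6}  →  sig = [2:1,2]
  P={8,11}:  v_{8} + v_{11} = 2·v_{2} + 2·v_{6} + v_{9}  →  sig = [2:1,2,2]
  P={3,8}:  v_{3} + v_{8} = 2·v_{2} + 2·v_{7} + 2·v_{9}  →  sig = [2:2,2,2]
  P={7,9,10}:  v_{7} + v_{9} + v_{10} = 0  →  sig = [3:]
  P={2,4,9}:  v_{2} + v_{4} + v_{9} = v_{11}  →  sig = [3:1]
  P={4,7,9}:  v_{4} + v_{7} + v_{9} = v_{6}  →  sig = [3:1]
  P={1,2,7,9}:  v_{1} + v_{2} + v_{7} + v_{9} = v_{3}  →  sig = [4:1]
  P={2,6,7,9}:  v_{2} + v_{6} + v_{7} + v_{9} = v_{8}  →  sig = [4:1]

Signatures (|P|; sorted positive RHS coefficients), sorted:
    |P|=2: 18 collections, coeffs (), (), (1), (1), (1), (1,1), (1,1), (1,1), (1,1), (1,1,1), (1,1,1), (1,1,1), (1,1,1), (1,1,1), (1,2), (1,2), (1,2,2), (2,2,2)
    |P|=3: 3 collections, coeffs (), (1), (1)
    |P|=4: 2 collections, coeffs (1), (1)


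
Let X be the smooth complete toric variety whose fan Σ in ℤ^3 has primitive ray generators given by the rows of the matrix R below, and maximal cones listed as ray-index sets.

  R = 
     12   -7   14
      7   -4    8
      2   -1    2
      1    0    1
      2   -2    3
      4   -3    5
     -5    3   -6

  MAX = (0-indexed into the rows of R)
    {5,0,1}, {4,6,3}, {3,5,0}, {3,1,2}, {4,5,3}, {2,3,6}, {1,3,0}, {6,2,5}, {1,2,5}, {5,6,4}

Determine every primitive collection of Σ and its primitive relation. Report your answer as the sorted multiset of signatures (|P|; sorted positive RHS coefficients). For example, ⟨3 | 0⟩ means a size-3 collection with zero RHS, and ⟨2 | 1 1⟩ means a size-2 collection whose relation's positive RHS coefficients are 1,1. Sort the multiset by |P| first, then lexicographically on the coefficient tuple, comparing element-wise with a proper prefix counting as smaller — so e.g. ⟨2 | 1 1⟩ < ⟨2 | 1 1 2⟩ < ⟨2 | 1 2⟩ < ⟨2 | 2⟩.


9 minimal non-faces of Δ(Σ) (on 7 rays):

  • {0,6}:  v_{0} + v_{6} = v_{1} — sig = ⟨2 | 1⟩
  • {1,6}:  v_{1} + v_{6} = v_{2} — sig = ⟨2 | 1⟩
  • {2,4}:  v_{2} + v_{4} = v_{5} — sig = ⟨2 | 1⟩
  • {1,4}:  v_{1} + v_{4} = v_{3} + 2·v_{5} — sig = ⟨2 | 1 2⟩
  • {0,2}:  v_{0} + v_{2} = 2·v_{1} — sig = ⟨2 | 2⟩
  • {0,4}:  v_{0} + v_{4} = 2·v_{3} + 3·v_{5} — sig = ⟨2 | 2 3⟩
  • {3,5,6}:  v_{3} + v_{5} + v_{6} = 0 — sig = ⟨3 | 0⟩
  • {1,3,5}:  v_{1} + v_{3} + v_{5} = v_{0} — sig = ⟨3 | 1⟩
  • {2,3,5}:  v_{2} + v_{3} + v_{5} = v_{1} — sig = ⟨3 | 1⟩

Hence PRS(X_Σ) =
[⟨2 | 1⟩, ⟨2 | 1⟩, ⟨2 | 1⟩, ⟨2 | 1 2⟩, ⟨2 | 2⟩, ⟨2 | 2 3⟩, ⟨3 | 0⟩, ⟨3 | 1⟩, ⟨3 | 1⟩]
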